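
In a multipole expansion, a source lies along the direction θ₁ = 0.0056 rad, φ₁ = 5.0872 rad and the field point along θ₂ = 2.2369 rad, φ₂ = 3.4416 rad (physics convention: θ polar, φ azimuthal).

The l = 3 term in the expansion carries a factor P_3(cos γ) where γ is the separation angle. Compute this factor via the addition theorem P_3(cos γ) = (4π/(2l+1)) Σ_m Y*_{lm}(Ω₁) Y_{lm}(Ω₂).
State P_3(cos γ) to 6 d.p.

0.336591

Term-by-term m-sum for l=3 (normalisation 4π/7 = 1.795196):
  term(m=-3) = +0.000000-0.000000i   from Y*(Ω₁)=-0.000000+0.000000i, Y(Ω₂)=-0.126047+0.158846i
  term(m=-2) = +0.000012+0.000002i   from Y*(Ω₁)=-0.000023-0.000022i, Y(Ω₂)=-0.322191+0.220430i
  term(m=-1) = -0.000125+0.001668i   from Y*(Ω₁)=+0.002650-0.006736i, Y(Ω₂)=-0.220698+0.068272i
  term(m=+0) = +0.187720+0.000000i   from Y*(Ω₁)=+0.746282-0.000000i, Y(Ω₂)=+0.251541+0.000000i
  term(m=+1) = -0.000125-0.001668i   from Y*(Ω₁)=-0.002650-0.006736i, Y(Ω₂)=+0.220698+0.068272i
  term(m=+2) = +0.000012-0.000002i   from Y*(Ω₁)=-0.000023+0.000022i, Y(Ω₂)=-0.322191-0.220430i
  term(m=+3) = +0.000000+0.000000i   from Y*(Ω₁)=+0.000000+0.000000i, Y(Ω₂)=+0.126047+0.158846i
Σ over m = +0.187495+0.000000i; ×(4π/7) → +0.336591+0.000000i. Real part: 0.336591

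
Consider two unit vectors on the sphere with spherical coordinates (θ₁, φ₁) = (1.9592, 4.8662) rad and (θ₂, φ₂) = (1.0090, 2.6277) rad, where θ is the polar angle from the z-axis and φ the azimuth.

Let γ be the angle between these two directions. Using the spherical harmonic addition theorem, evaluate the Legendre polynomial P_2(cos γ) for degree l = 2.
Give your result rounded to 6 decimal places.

Expand P_2 via completeness: Σ_{m} conj(Y_{2,m}) at Ω₁ times Y_{2,m} at Ω₂ —
  m=-2: Y*=-0.31534 - 0.10019j  Y=0.14295 + 0.23686j  product -0.02135 - 0.08901j
  m=-1: Y*=-0.04149 + 0.26758j  Y=-0.30330 - 0.17121j  product 0.05840 - 0.07406j
  m=+0: Y*=-0.17969 + 0.00000j  Y=-0.04689 + 0.00000j  product 0.00843 + 0.00000j
  m=+1: Y*=0.04149 + 0.26758j  Y=0.30330 - 0.17121j  product 0.05840 + 0.07406j
  m=+2: Y*=-0.31534 + 0.10019j  Y=0.14295 - 0.23686j  product -0.02135 + 0.08901j
Total Σ_m = 0.08252 - 0.00000j. Multiply by 2.513274: 0.20739 - 0.00000j. P_2(cos γ) = 0.207390

0.207390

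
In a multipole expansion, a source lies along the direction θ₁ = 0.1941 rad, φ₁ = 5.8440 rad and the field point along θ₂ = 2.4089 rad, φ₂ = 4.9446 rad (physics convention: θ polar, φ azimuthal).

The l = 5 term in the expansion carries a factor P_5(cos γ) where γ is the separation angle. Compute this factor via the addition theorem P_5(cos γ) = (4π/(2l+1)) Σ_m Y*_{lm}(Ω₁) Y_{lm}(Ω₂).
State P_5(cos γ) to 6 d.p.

0.268648

Expand P_5 via completeness: Σ_{m} conj(Y_{5,m}) at Ω₁ times Y_{5,m} at Ω₂ —
  [-5]  conj(Y_{5,-5})(Ω₁) = -0.000073-0.000100i ; Y_{5,-5}(Ω₂) = +0.056995+0.024754i ; Δ = -0.000002-0.000008i
  [-4]  conj(Y_{5,-4})(Ω₁) = -0.000369-0.001959i ; Y_{5,-4}(Ω₂) = -0.130761+0.174912i ; Δ = +0.000391+0.000192i
  [-3]  conj(Y_{5,-3})(Ω₁) = +0.004768-0.018422i ; Y_{5,-3}(Ω₂) = -0.263936-0.315506i ; Δ = -0.007071+0.003358i
  [-2]  conj(Y_{5,-2})(Ω₁) = +0.074586-0.089925i ; Y_{5,-2}(Ω₂) = +0.331508-0.166075i ; Δ = +0.009792-0.042198i
  [-1]  conj(Y_{5,-1})(Ω₁) = +0.390693-0.183542i ; Y_{5,-1}(Ω₂) = -0.015955-0.067469i ; Δ = -0.018617-0.023431i
  [+0]  conj(Y_{5,0})(Ω₁) = +0.688958-0.000000i ; Y_{5,0}(Ω₂) = +0.386344+0.000000i ; Δ = +0.266175+0.000000i
  [+1]  conj(Y_{5,1})(Ω₁) = -0.390693-0.183542i ; Y_{5,1}(Ω₂) = +0.015955-0.067469i ; Δ = -0.018617+0.023431i
  [+2]  conj(Y_{5,2})(Ω₁) = +0.074586+0.089925i ; Y_{5,2}(Ω₂) = +0.331508+0.166075i ; Δ = +0.009792+0.042198i
  [+3]  conj(Y_{5,3})(Ω₁) = -0.004768-0.018422i ; Y_{5,3}(Ω₂) = +0.263936-0.315506i ; Δ = -0.007071-0.003358i
  [+4]  conj(Y_{5,4})(Ω₁) = -0.000369+0.001959i ; Y_{5,4}(Ω₂) = -0.130761-0.174912i ; Δ = +0.000391-0.000192i
  [+5]  conj(Y_{5,5})(Ω₁) = +0.000073-0.000100i ; Y_{5,5}(Ω₂) = -0.056995+0.024754i ; Δ = -0.000002+0.000008i
Accumulated sum +0.235162-0.000000i; after 4π/(2l+1) scaling, +0.268648-0.000000i ⇒ P_5 = 0.268648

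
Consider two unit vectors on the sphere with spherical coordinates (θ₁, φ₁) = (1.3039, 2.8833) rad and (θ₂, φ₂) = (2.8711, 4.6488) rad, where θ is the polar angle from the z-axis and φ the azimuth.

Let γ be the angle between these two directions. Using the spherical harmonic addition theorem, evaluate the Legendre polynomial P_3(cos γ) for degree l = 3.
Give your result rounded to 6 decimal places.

Term-by-term m-sum for l=3 (normalisation 4π/7 = 1.795196):
  term(m=-3) = +0.001644+0.002486i   from Y*(Ω₁)=-0.267553+0.261982i, Y(Ω₂)=+0.001509-0.007816i
  term(m=-2) = +0.016314-0.006695i   from Y*(Ω₁)=+0.218064-0.123868i, Y(Ω₂)=+0.069748+0.008919i
  term(m=-1) = +0.012375+0.062754i   from Y*(Ω₁)=+0.196574-0.051934i, Y(Ω₂)=-0.019991+0.313959i
  term(m=+0) = +0.154228+0.000000i   from Y*(Ω₁)=-0.261033-0.000000i, Y(Ω₂)=-0.590836+0.000000i
  term(m=+1) = +0.012375-0.062754i   from Y*(Ω₁)=-0.196574-0.051934i, Y(Ω₂)=+0.019991+0.313959i
  term(m=+2) = +0.016314+0.006695i   from Y*(Ω₁)=+0.218064+0.123868i, Y(Ω₂)=+0.069748-0.008919i
  term(m=+3) = +0.001644-0.002486i   from Y*(Ω₁)=+0.267553+0.261982i, Y(Ω₂)=-0.001509-0.007816i
Σ over m = +0.214894-0.000000i; ×(4π/7) → +0.385777-0.000000i. Real part: 0.385777

0.385777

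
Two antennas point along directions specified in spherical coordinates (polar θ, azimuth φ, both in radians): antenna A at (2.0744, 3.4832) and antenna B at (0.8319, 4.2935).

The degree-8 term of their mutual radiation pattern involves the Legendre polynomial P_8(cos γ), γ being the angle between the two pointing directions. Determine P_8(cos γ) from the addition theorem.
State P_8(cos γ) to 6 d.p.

Addition theorem: P_8(cos γ) = (4π/17) Σ_m Y*_{lm}(Ω₁) Y_{lm}(Ω₂), m = −8…8:
  [-8]  conj(Y_{8,-8})(Ω₁) = -0.163783+0.070939i ; Y_{8,-8}(Ω₂) = -0.044949-0.009558i ; Δ = +0.008040-0.001623i
  [-7]  conj(Y_{8,-7})(Ω₁) = -0.287737+0.268239i ; Y_{8,-7}(Ω₂) = +0.034807+0.163811i ; Δ = -0.053956-0.037798i
  [-6]  conj(Y_{8,-6})(Ω₁) = -0.195207+0.376014i ; Y_{8,-6}(Ω₂) = +0.288369-0.209486i ; Δ = +0.022478+0.149324i
  [-5]  conj(Y_{8,-5})(Ω₁) = -0.013650+0.098837i ; Y_{8,-5}(Ω₂) = -0.398141-0.229893i ; Δ = +0.028157-0.036213i
  [-4]  conj(Y_{8,-4})(Ω₁) = -0.061801-0.298181i ; Y_{8,-4}(Ω₂) = -0.027243+0.259098i ; Δ = +0.078942-0.007889i
  [-3]  conj(Y_{8,-3})(Ω₁) = -0.138212-0.227479i ; Y_{8,-3}(Ω₂) = -0.173911+0.056501i ; Δ = +0.036889+0.031752i
  [-2]  conj(Y_{8,-2})(Ω₁) = +0.141174+0.114914i ; Y_{8,-2}(Ω₂) = +0.248538+0.276040i ; Δ = +0.003366+0.067530i
  [-1]  conj(Y_{8,-1})(Ω₁) = +0.288704+0.102648i ; Y_{8,-1}(Ω₂) = -0.006413+0.014404i ; Δ = -0.003330+0.003500i
  [+0]  conj(Y_{8,0})(Ω₁) = -0.139691-0.000000i ; Y_{8,0}(Ω₂) = +0.369633+0.000000i ; Δ = -0.051635-0.000000i
  [+1]  conj(Y_{8,1})(Ω₁) = -0.288704+0.102648i ; Y_{8,1}(Ω₂) = +0.006413+0.014404i ; Δ = -0.003330-0.003500i
  [+2]  conj(Y_{8,2})(Ω₁) = +0.141174-0.114914i ; Y_{8,2}(Ω₂) = +0.248538-0.276040i ; Δ = +0.003366-0.067530i
  [+3]  conj(Y_{8,3})(Ω₁) = +0.138212-0.227479i ; Y_{8,3}(Ω₂) = +0.173911+0.056501i ; Δ = +0.036889-0.031752i
  [+4]  conj(Y_{8,4})(Ω₁) = -0.061801+0.298181i ; Y_{8,4}(Ω₂) = -0.027243-0.259098i ; Δ = +0.078942+0.007889i
  [+5]  conj(Y_{8,5})(Ω₁) = +0.013650+0.098837i ; Y_{8,5}(Ω₂) = +0.398141-0.229893i ; Δ = +0.028157+0.036213i
  [+6]  conj(Y_{8,6})(Ω₁) = -0.195207-0.376014i ; Y_{8,6}(Ω₂) = +0.288369+0.209486i ; Δ = +0.022478-0.149324i
  [+7]  conj(Y_{8,7})(Ω₁) = +0.287737+0.268239i ; Y_{8,7}(Ω₂) = -0.034807+0.163811i ; Δ = -0.053956+0.037798i
  [+8]  conj(Y_{8,8})(Ω₁) = -0.163783-0.070939i ; Y_{8,8}(Ω₂) = -0.044949+0.009558i ; Δ = +0.008040+0.001623i
Accumulated sum +0.189538+0.000000i; after 4π/(2l+1) scaling, +0.140106+0.000000i ⇒ P_8 = 0.140106

0.140106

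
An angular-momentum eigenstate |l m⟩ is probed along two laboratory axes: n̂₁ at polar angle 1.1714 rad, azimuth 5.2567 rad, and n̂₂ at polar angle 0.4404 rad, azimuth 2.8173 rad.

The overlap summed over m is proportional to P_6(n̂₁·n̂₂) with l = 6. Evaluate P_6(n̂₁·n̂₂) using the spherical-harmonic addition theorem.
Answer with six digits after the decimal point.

-0.294951

Expand P_6 via completeness: Σ_{m} conj(Y_{6,m}) at Ω₁ times Y_{6,m} at Ω₂ —
  term(m=-6) = (-0.000410, 0.000752)   from Y*(Ω₁)=(0.293127, 0.036617), Y(Ω₂)=(-0.001062, 0.002698)
  term(m=-5) = (0.008585, -0.003323)   from Y*(Ω₁)=(0.176135, 0.394376), Y(Ω₂)=(0.001079, -0.021286)
  term(m=-4) = (-0.015193, -0.005252)   from Y*(Ω₁)=(-0.097181, 0.140102), Y(Ω₂)=(0.025476, 0.090770)
  term(m=-3) = (-0.037027, -0.062365)   from Y*(Ω₁)=(0.264249, 0.016441), Y(Ω₂)=(-0.154208, -0.226415)
  term(m=-2) = (-0.021935, 0.130594)   from Y*(Ω₁)=(0.123996, 0.236915), Y(Ω₂)=(0.394661, 0.299143)
  term(m=-1) = (-0.055550, 0.046998)   from Y*(Ω₁)=(0.093101, -0.153808), Y(Ω₂)=(-0.383621, -0.128958)
  term(m=+0) = (-0.062068, 0.000000)   from Y*(Ω₁)=(0.284376, -0.000000), Y(Ω₂)=(-0.218262, 0.000000)
  term(m=+1) = (-0.055550, -0.046998)   from Y*(Ω₁)=(-0.093101, -0.153808), Y(Ω₂)=(0.383621, -0.128958)
  term(m=+2) = (-0.021935, -0.130594)   from Y*(Ω₁)=(0.123996, -0.236915), Y(Ω₂)=(0.394661, -0.299143)
  term(m=+3) = (-0.037027, 0.062365)   from Y*(Ω₁)=(-0.264249, 0.016441), Y(Ω₂)=(0.154208, -0.226415)
  term(m=+4) = (-0.015193, 0.005252)   from Y*(Ω₁)=(-0.097181, -0.140102), Y(Ω₂)=(0.025476, -0.090770)
  term(m=+5) = (0.008585, 0.003323)   from Y*(Ω₁)=(-0.176135, 0.394376), Y(Ω₂)=(-0.001079, -0.021286)
  term(m=+6) = (-0.000410, -0.000752)   from Y*(Ω₁)=(0.293127, -0.036617), Y(Ω₂)=(-0.001062, -0.002698)
Total Σ_m = (-0.305129, 0.000000). Multiply by 0.966644: (-0.294951, 0.000000). P_6(cos γ) = -0.294951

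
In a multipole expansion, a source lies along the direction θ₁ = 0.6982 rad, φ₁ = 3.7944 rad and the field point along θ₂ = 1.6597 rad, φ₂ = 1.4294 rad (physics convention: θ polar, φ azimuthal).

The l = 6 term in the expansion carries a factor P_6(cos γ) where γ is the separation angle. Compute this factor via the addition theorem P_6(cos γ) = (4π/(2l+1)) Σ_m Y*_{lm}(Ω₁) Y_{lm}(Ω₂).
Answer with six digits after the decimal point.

Expand P_6 via completeness: Σ_{m} conj(Y_{6,m}) at Ω₁ times Y_{6,m} at Ω₂ —
  [-6]  conj(Y_{6,-6})(Ω₁) = -0.024349-0.023860i ; Y_{6,-6}(Ω₂) = -0.311921-0.353911i ; Δ = -0.000849+0.016060i
  [-5]  conj(Y_{6,-5})(Ω₁) = +0.139667+0.017187i ; Y_{6,-5}(Ω₂) = -0.094618+0.110756i ; Δ = -0.015119+0.013843i
  [-4]  conj(Y_{6,-4})(Ω₁) = -0.286666+0.168102i ; Y_{6,-4}(Ω₂) = -0.270781-0.171881i ; Δ = +0.106517+0.003753i
  [-3]  conj(Y_{6,-3})(Ω₁) = +0.173071-0.423900i ; Y_{6,-3}(Ω₂) = -0.068529+0.151744i ; Δ = +0.052464+0.055312i
  [-2]  conj(Y_{6,-2})(Ω₁) = +0.063484+0.233762i ; Y_{6,-2}(Ω₂) = -0.266900-0.077556i ; Δ = +0.001186-0.067315i
  [-1]  conj(Y_{6,-1})(Ω₁) = +0.200044+0.152962i ; Y_{6,-1}(Ω₂) = -0.024468+0.171893i ; Δ = -0.031188+0.030643i
  [+0]  conj(Y_{6,0})(Ω₁) = -0.328995-0.000000i ; Y_{6,0}(Ω₂) = -0.266466+0.000000i ; Δ = +0.087666+0.000000i
  [+1]  conj(Y_{6,1})(Ω₁) = -0.200044+0.152962i ; Y_{6,1}(Ω₂) = +0.024468+0.171893i ; Δ = -0.031188-0.030643i
  [+2]  conj(Y_{6,2})(Ω₁) = +0.063484-0.233762i ; Y_{6,2}(Ω₂) = -0.266900+0.077556i ; Δ = +0.001186+0.067315i
  [+3]  conj(Y_{6,3})(Ω₁) = -0.173071-0.423900i ; Y_{6,3}(Ω₂) = +0.068529+0.151744i ; Δ = +0.052464-0.055312i
  [+4]  conj(Y_{6,4})(Ω₁) = -0.286666-0.168102i ; Y_{6,4}(Ω₂) = -0.270781+0.171881i ; Δ = +0.106517-0.003753i
  [+5]  conj(Y_{6,5})(Ω₁) = -0.139667+0.017187i ; Y_{6,5}(Ω₂) = +0.094618+0.110756i ; Δ = -0.015119-0.013843i
  [+6]  conj(Y_{6,6})(Ω₁) = -0.024349+0.023860i ; Y_{6,6}(Ω₂) = -0.311921+0.353911i ; Δ = -0.000849-0.016060i
Accumulated sum +0.313688-0.000000i; after 4π/(2l+1) scaling, +0.303225-0.000000i ⇒ P_6 = 0.303225

0.303225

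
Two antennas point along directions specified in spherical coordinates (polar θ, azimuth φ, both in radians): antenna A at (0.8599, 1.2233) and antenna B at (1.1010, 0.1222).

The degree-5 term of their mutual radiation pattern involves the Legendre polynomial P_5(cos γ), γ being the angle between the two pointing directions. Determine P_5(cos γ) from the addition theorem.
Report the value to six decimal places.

Expand P_5 via completeness: Σ_{m} conj(Y_{5,m}) at Ω₁ times Y_{5,m} at Ω₂ —
  m=-5: Y*=0.11436 - 0.01924j  Y=0.21427 - 0.15008j  product 0.02162 - 0.02129j
  m=-4: Y*=0.05679 - 0.31064j  Y=0.37082 - 0.19722j  product -0.04021 - 0.12639j
  m=-3: Y*=-0.36818 - 0.21489j  Y=0.19334 - 0.07424j  product -0.08714 - 0.01421j
  m=-2: Y*=-0.13526 + 0.11277j  Y=-0.22797 + 0.05685j  product 0.02442 - 0.03340j
  m=-1: Y*=-0.09537 - 0.26331j  Y=-0.27981 + 0.03436j  product 0.03573 + 0.07040j
  m=+0: Y*=-0.25819 + 0.00000j  Y=0.17472 + 0.00000j  product -0.04511 + 0.00000j
  m=+1: Y*=0.09537 - 0.26331j  Y=0.27981 + 0.03436j  product 0.03573 - 0.07040j
  m=+2: Y*=-0.13526 - 0.11277j  Y=-0.22797 - 0.05685j  product 0.02442 + 0.03340j
  m=+3: Y*=0.36818 - 0.21489j  Y=-0.19334 - 0.07424j  product -0.08714 + 0.01421j
  m=+4: Y*=0.05679 + 0.31064j  Y=0.37082 + 0.19722j  product -0.04021 + 0.12639j
  m=+5: Y*=-0.11436 - 0.01924j  Y=-0.21427 - 0.15008j  product 0.02162 + 0.02129j
Total Σ_m = -0.13625 + 0.00000j. Multiply by 1.142397: -0.15565 + 0.00000j. P_5(cos γ) = -0.155652

-0.155652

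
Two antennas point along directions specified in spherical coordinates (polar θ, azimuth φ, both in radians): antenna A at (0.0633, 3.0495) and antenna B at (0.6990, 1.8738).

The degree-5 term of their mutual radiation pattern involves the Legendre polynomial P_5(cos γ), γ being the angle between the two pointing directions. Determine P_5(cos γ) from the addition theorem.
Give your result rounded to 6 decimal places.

-0.416360

Term-by-term m-sum for l=5 (normalisation 4π/11 = 1.142397):
  term(m=-5) = 0.00000 - 0.00000j   from Y*(Ω₁)=-0.00000 + 0.00000j, Y(Ω₂)=-0.05111 - 0.00285j
  term(m=-4) = -0.00000 - 0.00000j   from Y*(Ω₁)=0.00002 - 0.00001j, Y(Ω₂)=0.06763 - 0.18033j
  term(m=-3) = -0.00025 - 0.00010j   from Y*(Ω₁)=-0.00067 + 0.00019j, Y(Ω₂)=0.31073 + 0.24205j
  term(m=-2) = -0.00385 + 0.00389j   from Y*(Ω₁)=0.01323 - 0.00246j, Y(Ω₂)=-0.33460 + 0.23188j
  term(m=-1) = 0.00009 + 0.00021j   from Y*(Ω₁)=-0.15914 + 0.01470j, Y(Ω₂)=-0.00043 - 0.00137j
  term(m=+0) = -0.35642 + 0.00000j   from Y*(Ω₁)=0.90769 + 0.00000j, Y(Ω₂)=-0.39267 + 0.00000j
  term(m=+1) = 0.00009 - 0.00021j   from Y*(Ω₁)=0.15914 + 0.01470j, Y(Ω₂)=0.00043 - 0.00137j
  term(m=+2) = -0.00385 - 0.00389j   from Y*(Ω₁)=0.01323 + 0.00246j, Y(Ω₂)=-0.33460 - 0.23188j
  term(m=+3) = -0.00025 + 0.00010j   from Y*(Ω₁)=0.00067 + 0.00019j, Y(Ω₂)=-0.31073 + 0.24205j
  term(m=+4) = -0.00000 + 0.00000j   from Y*(Ω₁)=0.00002 + 0.00001j, Y(Ω₂)=0.06763 + 0.18033j
  term(m=+5) = 0.00000 + 0.00000j   from Y*(Ω₁)=0.00000 + 0.00000j, Y(Ω₂)=0.05111 - 0.00285j
Total Σ_m = -0.36446 + 0.00000j. Multiply by 1.142397: -0.41636 + 0.00000j. P_5(cos γ) = -0.416360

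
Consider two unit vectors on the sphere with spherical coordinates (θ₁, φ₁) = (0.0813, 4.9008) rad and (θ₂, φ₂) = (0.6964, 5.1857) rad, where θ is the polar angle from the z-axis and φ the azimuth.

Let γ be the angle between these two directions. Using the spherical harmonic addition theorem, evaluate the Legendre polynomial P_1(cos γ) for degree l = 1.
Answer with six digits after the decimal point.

Summing Y*_{l m}(θ₁,φ₁)·Y_{l m}(θ₂,φ₂) over m ∈ [−1, 1]; prefactor 4π/(2·1+1) = 4.188790:
  [-1]  conj(Y_{1,-1})(Ω₁) = +0.005255-0.027561i ; Y_{1,-1}(Ω₂) = +0.101023+0.197257i ; Δ = +0.005968-0.001748i
  [+0]  conj(Y_{1,0})(Ω₁) = +0.486989-0.000000i ; Y_{1,0}(Ω₂) = +0.374835+0.000000i ; Δ = +0.182540+0.000000i
  [+1]  conj(Y_{1,1})(Ω₁) = -0.005255-0.027561i ; Y_{1,1}(Ω₂) = -0.101023+0.197257i ; Δ = +0.005968+0.001748i
Accumulated sum +0.194475+0.000000i; after 4π/(2l+1) scaling, +0.814616+0.000000i ⇒ P_1 = 0.814616

0.814616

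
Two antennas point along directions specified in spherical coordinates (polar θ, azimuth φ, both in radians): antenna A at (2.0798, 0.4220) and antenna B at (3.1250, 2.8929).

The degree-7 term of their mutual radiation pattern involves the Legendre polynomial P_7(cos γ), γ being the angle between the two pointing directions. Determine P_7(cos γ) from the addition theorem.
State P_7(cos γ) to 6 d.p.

Expand P_7 via completeness: Σ_{m} conj(Y_{7,m}) at Ω₁ times Y_{7,m} at Ω₂ —
  m=-7: Y*=-0.19020 + 0.03611j  Y=0.00000 - 0.00000j  product 0.00000 + 0.00000j
  m=-6: Y*=0.33143 - 0.23144j  Y=-0.00000 - 0.00000j  product -0.00000 - 0.00000j
  m=-5: Y*=-0.19965 + 0.33367j  Y=-0.00000 - 0.00000j  product 0.00000 + 0.00000j
  m=-4: Y*=0.00212 - 0.01799j  Y=-0.00000 - 0.00000j  product -0.00000 + 0.00000j
  m=-3: Y*=-0.10189 - 0.32388j  Y=-0.00003 - 0.00003j  product -0.00001 + 0.00001j
  m=-2: Y*=0.11812 + 0.13284j  Y=-0.00181 - 0.00099j  product -0.00008 - 0.00036j
  m=-1: Y*=0.24879 + 0.11170j  Y=-0.06562 - 0.01666j  product -0.01446 - 0.01148j
  m=+0: Y*=-0.21523 + 0.00000j  Y=-1.08834 + 0.00000j  product 0.23425 + 0.00000j
  m=+1: Y*=-0.24879 + 0.11170j  Y=0.06562 - 0.01666j  product -0.01446 + 0.01148j
  m=+2: Y*=0.11812 - 0.13284j  Y=-0.00181 + 0.00099j  product -0.00008 + 0.00036j
  m=+3: Y*=0.10189 - 0.32388j  Y=0.00003 - 0.00003j  product -0.00001 - 0.00001j
  m=+4: Y*=0.00212 + 0.01799j  Y=-0.00000 + 0.00000j  product -0.00000 - 0.00000j
  m=+5: Y*=0.19965 + 0.33367j  Y=0.00000 - 0.00000j  product 0.00000 - 0.00000j
  m=+6: Y*=0.33143 + 0.23144j  Y=-0.00000 + 0.00000j  product -0.00000 + 0.00000j
  m=+7: Y*=0.19020 + 0.03611j  Y=-0.00000 - 0.00000j  product 0.00000 - 0.00000j
Total Σ_m = 0.20514 + 0.00000j. Multiply by 0.837758: 0.17186 + 0.00000j. P_7(cos γ) = 0.171858

0.171858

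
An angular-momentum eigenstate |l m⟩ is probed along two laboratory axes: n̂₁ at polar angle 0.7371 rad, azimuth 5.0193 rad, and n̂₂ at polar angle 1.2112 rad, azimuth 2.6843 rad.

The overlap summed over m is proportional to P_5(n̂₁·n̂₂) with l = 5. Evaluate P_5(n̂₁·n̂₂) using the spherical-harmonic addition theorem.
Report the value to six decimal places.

-0.282299

Summing Y*_{l m}(θ₁,φ₁)·Y_{l m}(θ₂,φ₂) over m ∈ [−5, 5]; prefactor 4π/(2·5+1) = 1.142397:
  term(m=-5) = (0.013343, -0.016520)   from Y*(Ω₁)=(0.063631, -0.002307), Y(Ω₂)=(0.218824, -0.251687)
  term(m=-4) = (-0.087627, 0.007447)   from Y*(Ω₁)=(0.074627, 0.208872), Y(Ω₂)=(-0.101307, 0.383329)
  term(m=-3) = (0.010075, 0.008869)   from Y*(Ω₁)=(-0.328976, 0.250122), Y(Ω₂)=(-0.006418, -0.031840)
  term(m=-2) = (0.005086, 0.119918)   from Y*(Ω₁)=(-0.298754, -0.210509), Y(Ω₂)=(-0.200373, -0.260207)
  term(m=-1) = (-0.006684, 0.006973)   from Y*(Ω₁)=(-0.023648, 0.074617), Y(Ω₂)=(0.110722, 0.054484)
  term(m=+0) = (-0.115499, -0.000000)   from Y*(Ω₁)=(-0.384562, -0.000000), Y(Ω₂)=(0.300340, 0.000000)
  term(m=+1) = (-0.006684, -0.006973)   from Y*(Ω₁)=(0.023648, 0.074617), Y(Ω₂)=(-0.110722, 0.054484)
  term(m=+2) = (0.005086, -0.119918)   from Y*(Ω₁)=(-0.298754, 0.210509), Y(Ω₂)=(-0.200373, 0.260207)
  term(m=+3) = (0.010075, -0.008869)   from Y*(Ω₁)=(0.328976, 0.250122), Y(Ω₂)=(0.006418, -0.031840)
  term(m=+4) = (-0.087627, -0.007447)   from Y*(Ω₁)=(0.074627, -0.208872), Y(Ω₂)=(-0.101307, -0.383329)
  term(m=+5) = (0.013343, 0.016520)   from Y*(Ω₁)=(-0.063631, -0.002307), Y(Ω₂)=(-0.218824, -0.251687)
Σ over m = (-0.247111, 0.000000); ×(4π/11) → (-0.282299, 0.000000). Real part: -0.282299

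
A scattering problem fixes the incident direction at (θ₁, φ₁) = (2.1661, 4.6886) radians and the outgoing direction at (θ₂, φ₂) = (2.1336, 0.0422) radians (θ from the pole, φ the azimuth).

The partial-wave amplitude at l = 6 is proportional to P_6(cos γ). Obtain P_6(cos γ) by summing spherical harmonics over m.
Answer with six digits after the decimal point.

0.030730

Expand P_6 via completeness: Σ_{m} conj(Y_{6,m}) at Ω₁ times Y_{6,m} at Ω₂ —
  term(m=-6) = (-0.025391, 0.010614)   from Y*(Ω₁)=(-0.154063, 0.022141), Y(Ω₂)=(0.171175, -0.044292)
  term(m=-5) = (-0.045715, -0.133488)   from Y*(Ω₁)=(0.043332, 0.362582), Y(Ω₂)=(-0.377832, 0.080927)
  term(m=-4) = (0.154886, -0.041860)   from Y*(Ω₁)=(0.410452, -0.039175), Y(Ω₂)=(0.383595, -0.065373)
  term(m=-3) = (0.000518, 0.002581)   from Y*(Ω₁)=(-0.006786, -0.094919), Y(Ω₂)=(-0.027438, 0.003492)
  term(m=-2) = (-0.104449, 0.013866)   from Y*(Ω₁)=(0.311590, -0.014836), Y(Ω₂)=(-0.336570, 0.028474)
  term(m=-1) = (-0.002377, -0.035971)   from Y*(Ω₁)=(-0.005326, -0.223832), Y(Ω₂)=(0.160865, -0.006793)
  term(m=+0) = (0.076847, 0.000000)   from Y*(Ω₁)=(0.257629, -0.000000), Y(Ω₂)=(0.298286, 0.000000)
  term(m=+1) = (-0.002377, 0.035971)   from Y*(Ω₁)=(0.005326, -0.223832), Y(Ω₂)=(-0.160865, -0.006793)
  term(m=+2) = (-0.104449, -0.013866)   from Y*(Ω₁)=(0.311590, 0.014836), Y(Ω₂)=(-0.336570, -0.028474)
  term(m=+3) = (0.000518, -0.002581)   from Y*(Ω₁)=(0.006786, -0.094919), Y(Ω₂)=(0.027438, 0.003492)
  term(m=+4) = (0.154886, 0.041860)   from Y*(Ω₁)=(0.410452, 0.039175), Y(Ω₂)=(0.383595, 0.065373)
  term(m=+5) = (-0.045715, 0.133488)   from Y*(Ω₁)=(-0.043332, 0.362582), Y(Ω₂)=(0.377832, 0.080927)
  term(m=+6) = (-0.025391, -0.010614)   from Y*(Ω₁)=(-0.154063, -0.022141), Y(Ω₂)=(0.171175, 0.044292)
Σ over m = (0.031790, 0.000000); ×(4π/13) → (0.030730, 0.000000). Real part: 0.030730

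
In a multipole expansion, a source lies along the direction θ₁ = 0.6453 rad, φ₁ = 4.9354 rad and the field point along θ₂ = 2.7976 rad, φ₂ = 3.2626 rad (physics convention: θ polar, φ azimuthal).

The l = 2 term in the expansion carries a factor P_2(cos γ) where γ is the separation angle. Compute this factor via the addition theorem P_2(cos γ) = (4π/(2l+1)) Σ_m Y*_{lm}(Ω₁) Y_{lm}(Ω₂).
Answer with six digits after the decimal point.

0.395758

Term-by-term m-sum for l=2 (normalisation 4π/5 = 2.513274):
  [-2]  conj(Y_{2,-2})(Ω₁) = -0.126057-0.060275i ; Y_{2,-2}(Ω₂) = +0.042653-0.010529i ; Δ = -0.006011-0.001244i
  [-1]  conj(Y_{2,-1})(Ω₁) = +0.082099-0.362017i ; Y_{2,-1}(Ω₂) = +0.243484-0.029608i ; Δ = +0.009271-0.090576i
  [+0]  conj(Y_{2,0})(Ω₁) = +0.288525-0.000000i ; Y_{2,0}(Ω₂) = +0.523168+0.000000i ; Δ = +0.150947+0.000000i
  [+1]  conj(Y_{2,1})(Ω₁) = -0.082099-0.362017i ; Y_{2,1}(Ω₂) = -0.243484-0.029608i ; Δ = +0.009271+0.090576i
  [+2]  conj(Y_{2,2})(Ω₁) = -0.126057+0.060275i ; Y_{2,2}(Ω₂) = +0.042653+0.010529i ; Δ = -0.006011+0.001244i
Total Σ_m = +0.157467-0.000000i. Multiply by 2.513274: +0.395758-0.000000i. P_2(cos γ) = 0.395758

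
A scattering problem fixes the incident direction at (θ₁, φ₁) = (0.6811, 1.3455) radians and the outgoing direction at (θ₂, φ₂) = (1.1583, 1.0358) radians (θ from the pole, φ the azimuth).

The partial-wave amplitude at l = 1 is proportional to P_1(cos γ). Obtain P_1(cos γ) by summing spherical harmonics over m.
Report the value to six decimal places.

Addition theorem: P_1(cos γ) = (4π/3) Σ_m Y*_{lm}(Ω₁) Y_{lm}(Ω₂), m = −1…1:
  term(m=-1) = (0.065579, 0.020985)   from Y*(Ω₁)=(0.048597, 0.212042), Y(Ω₂)=(0.161371, -0.272289)
  term(m=+0) = (0.074353, 0.000000)   from Y*(Ω₁)=(0.379586, -0.000000), Y(Ω₂)=(0.195880, 0.000000)
  term(m=+1) = (0.065579, -0.020985)   from Y*(Ω₁)=(-0.048597, 0.212042), Y(Ω₂)=(-0.161371, -0.272289)
Σ over m = (0.205511, 0.000000); ×(4π/3) → (0.860842, 0.000000). Real part: 0.860842

0.860842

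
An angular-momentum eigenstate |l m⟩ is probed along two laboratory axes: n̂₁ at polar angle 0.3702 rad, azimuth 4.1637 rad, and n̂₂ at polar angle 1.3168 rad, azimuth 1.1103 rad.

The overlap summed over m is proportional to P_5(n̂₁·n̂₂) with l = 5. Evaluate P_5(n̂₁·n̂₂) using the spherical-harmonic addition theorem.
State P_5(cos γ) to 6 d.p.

-0.201833

Addition theorem: P_5(cos γ) = (4π/11) Σ_m Y*_{lm}(Ω₁) Y_{lm}(Ω₂), m = −5…5:
  m=-5: -0.001116+0.002652i × +0.293381+0.263443i = -0.001026+0.000484i  (running Σ = -0.001026+0.000484i)
  m=-4: -0.013698-0.019028i × -0.086711+0.311868i = +0.007122-0.002622i  (running Σ = +0.006096-0.002138i)
  m=-3: +0.111453-0.008405i × +0.133022-0.025487i = +0.014611-0.003959i  (running Σ = +0.020707-0.006097i)
  m=-2: -0.151560+0.295857i × +0.195663+0.257487i = -0.105834+0.018864i  (running Σ = -0.085127+0.012767i)
  m=-1: -0.283736-0.464150i × +0.027522-0.055480i = -0.033560+0.002967i  (running Σ = -0.118687+0.015735i)
  m=0: +0.190697-0.000000i × +0.318299+0.000000i = +0.060699+0.000000i  (running Σ = -0.057988+0.015735i)
  m=1: +0.283736-0.464150i × -0.027522-0.055480i = -0.033560-0.002967i  (running Σ = -0.091548+0.012767i)
  m=2: -0.151560-0.295857i × +0.195663-0.257487i = -0.105834-0.018864i  (running Σ = -0.197382-0.006097i)
  m=3: -0.111453-0.008405i × -0.133022-0.025487i = +0.014611+0.003959i  (running Σ = -0.182771-0.002138i)
  m=4: -0.013698+0.019028i × -0.086711-0.311868i = +0.007122+0.002622i  (running Σ = -0.175649+0.000484i)
  m=5: +0.001116+0.002652i × -0.293381+0.263443i = -0.001026-0.000484i  (running Σ = -0.176675+0.000000i)
Total Σ_m = -0.176675+0.000000i. Multiply by 1.142397: -0.201833+0.000000i. P_5(cos γ) = -0.201833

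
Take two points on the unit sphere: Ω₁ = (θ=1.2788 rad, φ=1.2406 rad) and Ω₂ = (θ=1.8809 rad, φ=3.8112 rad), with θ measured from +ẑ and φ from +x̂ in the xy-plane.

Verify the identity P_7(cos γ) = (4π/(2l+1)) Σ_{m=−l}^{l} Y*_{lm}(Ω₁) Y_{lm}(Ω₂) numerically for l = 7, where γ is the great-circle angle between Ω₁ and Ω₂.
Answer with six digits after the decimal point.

Addition theorem: P_7(cos γ) = (4π/15) Σ_m Y*_{lm}(Ω₁) Y_{lm}(Ω₂), m = −7…7:
  m=-7: -0.272660+0.249252i × +0.008927-0.355050i = +0.086063+0.099033i  (running Σ = +0.086063+0.099033i)
  m=-6: +0.165761+0.380986i × +0.272614-0.327133i = +0.169822+0.049636i  (running Σ = +0.255885+0.148669i)
  m=-5: +0.022762-0.001829i × +0.059229-0.012404i = +0.001325-0.000391i  (running Σ = +0.257211+0.148279i)
  m=-4: -0.084530+0.331032i × -0.294848-0.147246i = +0.073667-0.085157i  (running Σ = +0.330877+0.063121i)
  m=-3: +0.120863+0.079222i × -0.077240-0.164913i = +0.003729-0.026051i  (running Σ = +0.334606+0.037070i)
  m=-2: -0.224006+0.173993i × -0.059594+0.252718i = -0.030622-0.066979i  (running Σ = +0.303985-0.029909i)
  m=-1: +0.060134+0.175448i × -0.172903+0.136872i = -0.034411-0.022105i  (running Σ = +0.269573-0.052013i)
  m=0: -0.263630-0.000000i × +0.236085+0.000000i = -0.062239-0.000000i  (running Σ = +0.207334-0.052013i)
  m=1: -0.060134+0.175448i × +0.172903+0.136872i = -0.034411+0.022105i  (running Σ = +0.172923-0.029909i)
  m=2: -0.224006-0.173993i × -0.059594-0.252718i = -0.030622+0.066979i  (running Σ = +0.142302+0.037070i)
  m=3: -0.120863+0.079222i × +0.077240-0.164913i = +0.003729+0.026051i  (running Σ = +0.146031+0.063121i)
  m=4: -0.084530-0.331032i × -0.294848+0.147246i = +0.073667+0.085157i  (running Σ = +0.219697+0.148279i)
  m=5: -0.022762-0.001829i × -0.059229-0.012404i = +0.001325+0.000391i  (running Σ = +0.221023+0.148669i)
  m=6: +0.165761-0.380986i × +0.272614+0.327133i = +0.169822-0.049636i  (running Σ = +0.390845+0.099033i)
  m=7: +0.272660+0.249252i × -0.008927-0.355050i = +0.086063-0.099033i  (running Σ = +0.476908+0.000000i)
Total Σ_m = +0.476908+0.000000i. Multiply by 0.837758: +0.399533+0.000000i. P_7(cos γ) = 0.399533

0.399533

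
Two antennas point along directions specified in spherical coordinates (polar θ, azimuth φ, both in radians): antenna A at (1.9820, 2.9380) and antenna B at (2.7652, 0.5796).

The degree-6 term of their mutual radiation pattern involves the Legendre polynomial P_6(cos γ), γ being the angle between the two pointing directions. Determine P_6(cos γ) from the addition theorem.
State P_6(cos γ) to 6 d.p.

-0.202554

Summing Y*_{l m}(θ₁,φ₁)·Y_{l m}(θ₂,φ₂) over m ∈ [−6, 6]; prefactor 4π/(2·6+1) = 0.966644:
  [-6]  conj(Y_{6,-6})(Ω₁) = (0.098057, -0.269262) ; Y_{6,-6}(Ω₂) = (-0.001125, 0.000393) ; Δ = (-0.000005, 0.000341)
  [-5]  conj(Y_{6,-5})(Ω₁) = (0.227300, -0.368389) ; Y_{6,-5}(Ω₂) = (0.010134, 0.002519) ; Δ = (0.003231, -0.003161)
  [-4]  conj(Y_{6,-4})(Ω₁) = (0.130947, -0.138764) ; Y_{6,-4}(Ω₂) = (-0.037697, -0.040660) ; Δ = (-0.010579, -0.000093)
  [-3]  conj(Y_{6,-3})(Ω₁) = (-0.204119, 0.142899) ; Y_{6,-3}(Ω₂) = (0.032768, 0.193203) ; Δ = (-0.034297, -0.034754)
  [-2]  conj(Y_{6,-2})(Ω₁) = (-0.259700, 0.112006) ; Y_{6,-2}(Ω₂) = (0.178110, -0.408014) ; Δ = (-0.000555, 0.125910)
  [-1]  conj(Y_{6,-1})(Ω₁) = (0.155110, -0.032023) ; Y_{6,-1}(Ω₂) = (-0.440508, 0.288355) ; Δ = (-0.059093, 0.058833)
  [+0]  conj(Y_{6,0})(Ω₁) = (0.297321, -0.000000) ; Y_{6,0}(Ω₂) = (-0.023371, 0.000000) ; Δ = (-0.006949, 0.000000)
  [+1]  conj(Y_{6,1})(Ω₁) = (-0.155110, -0.032023) ; Y_{6,1}(Ω₂) = (0.440508, 0.288355) ; Δ = (-0.059093, -0.058833)
  [+2]  conj(Y_{6,2})(Ω₁) = (-0.259700, -0.112006) ; Y_{6,2}(Ω₂) = (0.178110, 0.408014) ; Δ = (-0.000555, -0.125910)
  [+3]  conj(Y_{6,3})(Ω₁) = (0.204119, 0.142899) ; Y_{6,3}(Ω₂) = (-0.032768, 0.193203) ; Δ = (-0.034297, 0.034754)
  [+4]  conj(Y_{6,4})(Ω₁) = (0.130947, 0.138764) ; Y_{6,4}(Ω₂) = (-0.037697, 0.040660) ; Δ = (-0.010579, 0.000093)
  [+5]  conj(Y_{6,5})(Ω₁) = (-0.227300, -0.368389) ; Y_{6,5}(Ω₂) = (-0.010134, 0.002519) ; Δ = (0.003231, 0.003161)
  [+6]  conj(Y_{6,6})(Ω₁) = (0.098057, 0.269262) ; Y_{6,6}(Ω₂) = (-0.001125, -0.000393) ; Δ = (-0.000005, -0.000341)
Accumulated sum (-0.209544, -0.000000); after 4π/(2l+1) scaling, (-0.202554, -0.000000) ⇒ P_6 = -0.202554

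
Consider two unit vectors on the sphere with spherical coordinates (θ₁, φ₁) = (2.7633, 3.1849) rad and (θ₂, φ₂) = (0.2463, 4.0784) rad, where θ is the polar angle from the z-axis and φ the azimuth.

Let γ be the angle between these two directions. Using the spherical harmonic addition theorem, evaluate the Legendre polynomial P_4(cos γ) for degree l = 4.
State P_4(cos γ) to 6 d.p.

-0.072847

Expand P_4 via completeness: Σ_{m} conj(Y_{4,m}) at Ω₁ times Y_{4,m} at Ω₂ —
  m=-4: +0.008111+0.001419i × -0.001286+0.000890i = -0.000012+0.000005i  (running Σ = -0.000012+0.000005i)
  m=-3: +0.058107+0.007592i × +0.016638+0.005721i = +0.000923+0.000459i  (running Σ = +0.000912+0.000464i)
  m=-2: +0.229355+0.019915i × -0.033114-0.105990i = -0.005484-0.024969i  (running Σ = -0.004572-0.024505i)
  m=-1: +0.493988+0.021407i × -0.237486+0.323004i = -0.124230+0.154476i  (running Σ = -0.128802+0.129971i)
  m=0: +0.337978-0.000000i × +0.607824+0.000000i = +0.205431+0.000000i  (running Σ = +0.076629+0.129971i)
  m=1: -0.493988+0.021407i × +0.237486+0.323004i = -0.124230-0.154476i  (running Σ = -0.047601-0.024505i)
  m=2: +0.229355-0.019915i × -0.033114+0.105990i = -0.005484+0.024969i  (running Σ = -0.053085+0.000464i)
  m=3: -0.058107+0.007592i × -0.016638+0.005721i = +0.000923-0.000459i  (running Σ = -0.052161+0.000005i)
  m=4: +0.008111-0.001419i × -0.001286-0.000890i = -0.000012-0.000005i  (running Σ = -0.052173-0.000000i)
Total Σ_m = -0.052173-0.000000i. Multiply by 1.396263: -0.072847-0.000000i. P_4(cos γ) = -0.072847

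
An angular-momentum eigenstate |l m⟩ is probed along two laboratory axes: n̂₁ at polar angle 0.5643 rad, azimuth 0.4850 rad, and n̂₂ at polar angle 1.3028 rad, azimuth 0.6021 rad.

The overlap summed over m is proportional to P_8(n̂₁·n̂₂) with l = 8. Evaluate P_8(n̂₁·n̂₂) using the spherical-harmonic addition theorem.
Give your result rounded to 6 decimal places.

0.240044

Addition theorem: P_8(cos γ) = (4π/17) Σ_m Y*_{lm}(Ω₁) Y_{lm}(Ω₂), m = −8…8:
  m=-8: (-0.002552, -0.002322) × (0.040164, 0.383272) = (0.000788, -0.001071)  (running Σ = (0.000788, -0.001071))
  m=-7: (-0.021108, -0.005466) × (-0.202079, 0.371944) = (0.006299, -0.006746)  (running Σ = (0.007086, -0.007818))
  m=-6: (-0.083249, 0.019632) × (-0.013966, 0.007112) = (0.001023, -0.000866)  (running Σ = (0.008109, -0.008684))
  m=-5: (-0.174778, 0.152242) × (0.346779, 0.045722) = (-0.067570, 0.044803)  (running Σ = (-0.059461, 0.036119))
  m=-4: (-0.155520, 0.401915) × (0.109438, 0.098569) = (-0.056636, 0.028655)  (running Σ = (-0.116097, 0.064774))
  m=-3: (0.056314, 0.484144) × (-0.066233, -0.276021) = (0.129904, -0.047610)  (running Σ = (0.013807, 0.017164))
  m=-2: (0.089216, 0.130184) × (0.070970, -0.184841) = (0.030395, -0.007252)  (running Σ = (0.044203, 0.009913))
  m=-1: (-0.313237, -0.165071) × (-0.205735, 0.141386) = (0.087782, -0.010327)  (running Σ = (0.131985, -0.000414))
  m=0: (-0.287464, -0.000000) × (-0.211385, 0.000000) = (0.060766, 0.000000)  (running Σ = (0.192751, -0.000414))
  m=1: (0.313237, -0.165071) × (0.205735, 0.141386) = (0.087782, 0.010327)  (running Σ = (0.280533, 0.009913))
  m=2: (0.089216, -0.130184) × (0.070970, 0.184841) = (0.030395, 0.007252)  (running Σ = (0.310928, 0.017164))
  m=3: (-0.056314, 0.484144) × (0.066233, -0.276021) = (0.129904, 0.047610)  (running Σ = (0.440832, 0.064774))
  m=4: (-0.155520, -0.401915) × (0.109438, -0.098569) = (-0.056636, -0.028655)  (running Σ = (0.384196, 0.036119))
  m=5: (0.174778, 0.152242) × (-0.346779, 0.045722) = (-0.067570, -0.044803)  (running Σ = (0.316626, -0.008684))
  m=6: (-0.083249, -0.019632) × (-0.013966, -0.007112) = (0.001023, 0.000866)  (running Σ = (0.317649, -0.007818))
  m=7: (0.021108, -0.005466) × (0.202079, 0.371944) = (0.006299, 0.006746)  (running Σ = (0.323948, -0.001071))
  m=8: (-0.002552, 0.002322) × (0.040164, -0.383272) = (0.000788, 0.001071)  (running Σ = (0.324736, 0.000000))
Total Σ_m = (0.324736, 0.000000). Multiply by 0.739198: (0.240044, 0.000000). P_8(cos γ) = 0.240044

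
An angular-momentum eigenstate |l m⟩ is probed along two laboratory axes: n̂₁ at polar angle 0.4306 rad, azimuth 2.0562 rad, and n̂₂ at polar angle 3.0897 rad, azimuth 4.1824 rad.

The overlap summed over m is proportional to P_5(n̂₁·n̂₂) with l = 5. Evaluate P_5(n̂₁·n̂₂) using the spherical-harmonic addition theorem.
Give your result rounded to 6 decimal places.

-0.093207

Addition theorem: P_5(cos γ) = (4π/11) Σ_m Y*_{lm}(Ω₁) Y_{lm}(Ω₂), m = −5…5:
  m=-5: -0.00385 - 0.00444j × -0.00000 - 0.00000j = -0.00000 + 0.00000j  (running Σ = -0.00000 + 0.00000j)
  m=-4: -0.01467 + 0.03774j × 0.00001 - 0.00001j = 0.00000 + 0.00000j  (running Σ = 0.00000 + 0.00000j)
  m=-3: 0.16077 - 0.01850j × 0.00038 + 0.00001j = 0.00006 - 0.00001j  (running Σ = 0.00006 - 0.00001j)
  m=-2: -0.22383 - 0.32717j × 0.00443 + 0.00791j = 0.00160 - 0.00322j  (running Σ = 0.00166 - 0.00323j)
  m=-1: -0.23446 + 0.44448j × -0.06655 + 0.11359j = -0.03489 - 0.05622j  (running Σ = -0.03323 - 0.05944j)
  m=0: 0.01651 + 0.00000j × -0.91680 + 0.00000j = -0.01514 + 0.00000j  (running Σ = -0.04836 - 0.05944j)
  m=1: 0.23446 + 0.44448j × 0.06655 + 0.11359j = -0.03489 + 0.05622j  (running Σ = -0.08325 - 0.00323j)
  m=2: -0.22383 + 0.32717j × 0.00443 - 0.00791j = 0.00160 + 0.00322j  (running Σ = -0.08165 - 0.00001j)
  m=3: -0.16077 - 0.01850j × -0.00038 + 0.00001j = 0.00006 + 0.00001j  (running Σ = -0.08159 + 0.00000j)
  m=4: -0.01467 - 0.03774j × 0.00001 + 0.00001j = 0.00000 - 0.00000j  (running Σ = -0.08159 + 0.00000j)
  m=5: 0.00385 - 0.00444j × 0.00000 - 0.00000j = -0.00000 - 0.00000j  (running Σ = -0.08159 + 0.00000j)
Accumulated sum -0.08159 + 0.00000j; after 4π/(2l+1) scaling, -0.09321 + 0.00000j ⇒ P_5 = -0.093207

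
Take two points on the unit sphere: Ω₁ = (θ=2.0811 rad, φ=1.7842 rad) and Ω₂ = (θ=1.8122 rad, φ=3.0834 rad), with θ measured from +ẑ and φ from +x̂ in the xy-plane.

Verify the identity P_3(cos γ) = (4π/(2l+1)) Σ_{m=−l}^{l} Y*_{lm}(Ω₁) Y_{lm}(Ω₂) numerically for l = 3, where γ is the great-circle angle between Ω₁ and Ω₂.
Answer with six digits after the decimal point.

Expand P_3 via completeness: Σ_{m} conj(Y_{3,m}) at Ω₁ times Y_{3,m} at Ω₂ —
  m=-3: Y*=+0.165596-0.222314i  Y=-0.376166-0.066346i  product -0.077041+0.072640i
  m=-2: Y*=+0.345991+0.157344i  Y=-0.228800-0.026750i  product -0.074954-0.045255i
  m=-1: Y*=-0.011520+0.053159i  Y=+0.223755+0.013036i  product -0.003271+0.011744i
  m=+0: Y*=+0.329393-0.000000i  Y=+0.242147+0.000000i  product +0.079762+0.000000i
  m=+1: Y*=+0.011520+0.053159i  Y=-0.223755+0.013036i  product -0.003271-0.011744i
  m=+2: Y*=+0.345991-0.157344i  Y=-0.228800+0.026750i  product -0.074954+0.045255i
  m=+3: Y*=-0.165596-0.222314i  Y=+0.376166-0.066346i  product -0.077041-0.072640i
Σ over m = -0.230769+0.000000i; ×(4π/7) → -0.414276+0.000000i. Real part: -0.414276

-0.414276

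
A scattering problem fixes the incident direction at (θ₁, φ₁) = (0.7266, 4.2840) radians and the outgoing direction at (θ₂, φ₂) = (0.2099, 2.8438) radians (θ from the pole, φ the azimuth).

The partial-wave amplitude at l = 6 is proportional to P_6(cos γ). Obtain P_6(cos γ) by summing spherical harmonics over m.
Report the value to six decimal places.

-0.278112

Term-by-term m-sum for l=6 (normalisation 4π/13 = 0.966644):
  term(m=-6) = -0.00000 + 0.00000j   from Y*(Ω₁)=0.03493 + 0.02245j, Y(Ω₂)=-0.00001 + 0.00004j
  term(m=-5) = 0.00006 + 0.00008j   from Y*(Ω₁)=-0.13616 + 0.08750j, Y(Ω₂)=-0.00005 - 0.00064j
  term(m=-4) = 0.00198 - 0.00114j   from Y*(Ω₁)=-0.05087 - 0.35393j, Y(Ω₂)=0.00237 + 0.00595j
  term(m=-3) = -0.00743 - 0.01799j   from Y*(Ω₁)=0.43080 + 0.12651j, Y(Ω₂)=-0.02717 - 0.03378j
  term(m=-2) = -0.03413 + 0.00912j   from Y*(Ω₁)=-0.11705 + 0.13508j, Y(Ω₂)=0.16362 + 0.11088j
  term(m=-1) = -0.02123 - 0.16163j   from Y*(Ω₁)=0.12411 + 0.27176j, Y(Ω₂)=-0.52164 - 0.16010j
  term(m=+0) = -0.16622 + 0.00000j   from Y*(Ω₁)=-0.27817 + 0.00000j, Y(Ω₂)=0.59754 + 0.00000j
  term(m=+1) = -0.02123 + 0.16163j   from Y*(Ω₁)=-0.12411 + 0.27176j, Y(Ω₂)=0.52164 - 0.16010j
  term(m=+2) = -0.03413 - 0.00912j   from Y*(Ω₁)=-0.11705 - 0.13508j, Y(Ω₂)=0.16362 - 0.11088j
  term(m=+3) = -0.00743 + 0.01799j   from Y*(Ω₁)=-0.43080 + 0.12651j, Y(Ω₂)=0.02717 - 0.03378j
  term(m=+4) = 0.00198 + 0.00114j   from Y*(Ω₁)=-0.05087 + 0.35393j, Y(Ω₂)=0.00237 - 0.00595j
  term(m=+5) = 0.00006 - 0.00008j   from Y*(Ω₁)=0.13616 + 0.08750j, Y(Ω₂)=0.00005 - 0.00064j
  term(m=+6) = -0.00000 - 0.00000j   from Y*(Ω₁)=0.03493 - 0.02245j, Y(Ω₂)=-0.00001 - 0.00004j
Total Σ_m = -0.28771 - 0.00000j. Multiply by 0.966644: -0.27811 - 0.00000j. P_6(cos γ) = -0.278112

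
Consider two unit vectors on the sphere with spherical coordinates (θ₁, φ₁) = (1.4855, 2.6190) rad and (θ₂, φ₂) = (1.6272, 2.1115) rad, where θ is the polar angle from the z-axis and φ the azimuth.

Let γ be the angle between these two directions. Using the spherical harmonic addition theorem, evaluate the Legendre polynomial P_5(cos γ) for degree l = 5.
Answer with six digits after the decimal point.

-0.229406

Expand P_5 via completeness: Σ_{m} conj(Y_{5,m}) at Ω₁ times Y_{5,m} at Ω₂ —
  [-5]  conj(Y_{5,-5})(Ω₁) = 0.39355 + 0.22986j ; Y_{5,-5}(Ω₂) = -0.19532 + 0.41697j ; Δ = -0.17271 + 0.11920j
  [-4]  conj(Y_{5,-4})(Ω₁) = -0.06119 - 0.10697j ; Y_{5,-4}(Ω₂) = 0.04588 + 0.06822j ; Δ = 0.00449 - 0.00908j
  [-3]  conj(Y_{5,-3})(Ω₁) = 0.00097 - 0.31983j ; Y_{5,-3}(Ω₂) = -0.33401 + 0.01715j ; Δ = 0.00516 + 0.10684j
  [-2]  conj(Y_{5,-2})(Ω₁) = -0.07035 + 0.12129j ; Y_{5,-2}(Ω₂) = -0.04434 + 0.08326j ; Δ = -0.00698 - 0.01124j
  [-1]  conj(Y_{5,-1})(Ω₁) = -0.24873 + 0.14327j ; Y_{5,-1}(Ω₂) = -0.15731 - 0.26202j ; Δ = 0.07667 + 0.04263j
  [+0]  conj(Y_{5,0})(Ω₁) = 0.14442 + 0.00000j ; Y_{5,0}(Ω₂) = -0.09743 + 0.00000j ; Δ = -0.01407 + 0.00000j
  [+1]  conj(Y_{5,1})(Ω₁) = 0.24873 + 0.14327j ; Y_{5,1}(Ω₂) = 0.15731 - 0.26202j ; Δ = 0.07667 - 0.04263j
  [+2]  conj(Y_{5,2})(Ω₁) = -0.07035 - 0.12129j ; Y_{5,2}(Ω₂) = -0.04434 - 0.08326j ; Δ = -0.00698 + 0.01124j
  [+3]  conj(Y_{5,3})(Ω₁) = -0.00097 - 0.31983j ; Y_{5,3}(Ω₂) = 0.33401 + 0.01715j ; Δ = 0.00516 - 0.10684j
  [+4]  conj(Y_{5,4})(Ω₁) = -0.06119 + 0.10697j ; Y_{5,4}(Ω₂) = 0.04588 - 0.06822j ; Δ = 0.00449 + 0.00908j
  [+5]  conj(Y_{5,5})(Ω₁) = -0.39355 + 0.22986j ; Y_{5,5}(Ω₂) = 0.19532 + 0.41697j ; Δ = -0.17271 - 0.11920j
Accumulated sum -0.20081 + 0.00000j; after 4π/(2l+1) scaling, -0.22941 + 0.00000j ⇒ P_5 = -0.229406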